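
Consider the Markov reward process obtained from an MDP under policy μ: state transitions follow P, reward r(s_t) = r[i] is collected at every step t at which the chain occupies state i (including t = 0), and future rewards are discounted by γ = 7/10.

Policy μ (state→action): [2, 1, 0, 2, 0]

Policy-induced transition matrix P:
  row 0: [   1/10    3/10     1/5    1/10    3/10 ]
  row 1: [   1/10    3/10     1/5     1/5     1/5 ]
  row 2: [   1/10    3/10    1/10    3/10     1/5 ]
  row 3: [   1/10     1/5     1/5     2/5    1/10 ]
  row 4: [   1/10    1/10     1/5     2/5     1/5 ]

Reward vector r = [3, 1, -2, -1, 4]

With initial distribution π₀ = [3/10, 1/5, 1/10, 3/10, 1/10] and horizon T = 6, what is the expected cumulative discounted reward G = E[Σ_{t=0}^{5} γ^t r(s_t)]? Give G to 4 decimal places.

G = 2.2325

t=0: π = [0.3000, 0.2000, 0.1000, 0.3000, 0.1000], E[r] = 1.0000, γ^t·E[r] = 1.000000, running G = 1.000000
t=1: π = [0.1000, 0.2500, 0.1900, 0.2600, 0.2000], E[r] = 0.7100, γ^t·E[r] = 0.497000, running G = 1.497000
t=2: π = [0.1000, 0.2340, 0.1810, 0.3010, 0.1840], E[r] = 0.6070, γ^t·E[r] = 0.297430, running G = 1.794430
t=3: π = [0.1000, 0.2331, 0.1819, 0.3051, 0.1799], E[r] = 0.5838, γ^t·E[r] = 0.200243, running G = 1.994673
t=4: π = [0.1000, 0.2335, 0.1818, 0.3052, 0.1795], E[r] = 0.5827, γ^t·E[r] = 0.139897, running G = 2.134570
t=5: π = [0.1000, 0.2336, 0.1818, 0.3051, 0.1795], E[r] = 0.5828, γ^t·E[r] = 0.097943, running G = 2.232513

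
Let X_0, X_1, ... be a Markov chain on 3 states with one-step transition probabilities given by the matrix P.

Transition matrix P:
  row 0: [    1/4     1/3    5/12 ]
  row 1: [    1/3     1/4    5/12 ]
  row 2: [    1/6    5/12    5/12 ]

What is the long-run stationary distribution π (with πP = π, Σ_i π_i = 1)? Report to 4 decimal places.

π = [0.2436, 0.3397, 0.4167]

Balance equations π_j = Σ_i π_i·P[i][j]:
  π_0 = 1/4·π_0 + 1/3·π_1 + 1/6·π_2
  π_1 = 1/3·π_0 + 1/4·π_1 + 5/12·π_2
  normalize: π_0 + π_1 + π_2 = 1
Solving the linear system gives exactly π = [19/78, 53/156, 5/12].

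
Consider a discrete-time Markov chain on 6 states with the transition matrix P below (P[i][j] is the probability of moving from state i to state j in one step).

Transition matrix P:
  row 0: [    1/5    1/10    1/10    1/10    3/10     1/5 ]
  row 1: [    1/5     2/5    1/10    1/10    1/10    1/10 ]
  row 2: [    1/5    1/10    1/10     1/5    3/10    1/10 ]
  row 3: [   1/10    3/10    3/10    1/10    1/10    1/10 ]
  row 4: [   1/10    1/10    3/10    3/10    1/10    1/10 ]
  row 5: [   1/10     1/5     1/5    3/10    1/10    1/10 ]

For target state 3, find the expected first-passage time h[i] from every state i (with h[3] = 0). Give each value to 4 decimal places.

h = [5.4814, 5.8641, 5.0169, 0.0000, 4.5601, 4.6448]

First-step conditioning: h[3] = 0; for i ≠ 3, h[i] = 1 + Σ_k P[i][k]·h[k].
  h[0] = 1 + 1/5·h[0] + 1/10·h[1] + 1/10·h[2] + 3/10·h[4] + 1/5·h[5]
  h[1] = 1 + 1/5·h[0] + 2/5·h[1] + 1/10·h[2] + 1/10·h[4] + 1/10·h[5]
  h[2] = 1 + 1/5·h[0] + 1/10·h[1] + 1/10·h[2] + 3/10·h[4] + 1/10·h[5]
  h[4] = 1 + 1/10·h[0] + 1/10·h[1] + 3/10·h[2] + 1/10·h[4] + 1/10·h[5]
  h[5] = 1 + 1/10·h[0] + 1/5·h[1] + 1/5·h[2] + 1/10·h[4] + 1/10·h[5]
Solving the 5×5 linear system over states ≠ 3 gives exactly h = [92520/16879, 98980/16879, 84680/16879, 0, 76970/16879, 78400/16879] (h[3] = 0 is the target).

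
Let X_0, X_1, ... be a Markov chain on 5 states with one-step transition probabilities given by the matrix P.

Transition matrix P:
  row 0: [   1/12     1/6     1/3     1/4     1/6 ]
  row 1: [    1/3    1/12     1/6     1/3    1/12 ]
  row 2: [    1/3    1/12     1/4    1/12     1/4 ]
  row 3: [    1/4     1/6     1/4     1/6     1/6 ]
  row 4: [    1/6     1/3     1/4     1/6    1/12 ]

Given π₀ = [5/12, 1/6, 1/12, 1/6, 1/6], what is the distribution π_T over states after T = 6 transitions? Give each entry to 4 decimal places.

t=0: π = [0.4167, 0.1667, 0.0833, 0.1667, 0.1667]
t=1: π = [0.1875, 0.1736, 0.2708, 0.2222, 0.1458]
t=2: π = [0.2436, 0.1539, 0.2512, 0.1887, 0.1626]
t=3: π = [0.2296, 0.1600, 0.2575, 0.1917, 0.1612]
t=4: π = [0.2331, 0.1587, 0.2558, 0.1910, 0.1614]
t=5: π = [0.2323, 0.1590, 0.2562, 0.1912, 0.1613]
t=6: π = [0.2324, 0.1590, 0.2561, 0.1912, 0.1613]

π = [0.2324, 0.1590, 0.2561, 0.1912, 0.1613]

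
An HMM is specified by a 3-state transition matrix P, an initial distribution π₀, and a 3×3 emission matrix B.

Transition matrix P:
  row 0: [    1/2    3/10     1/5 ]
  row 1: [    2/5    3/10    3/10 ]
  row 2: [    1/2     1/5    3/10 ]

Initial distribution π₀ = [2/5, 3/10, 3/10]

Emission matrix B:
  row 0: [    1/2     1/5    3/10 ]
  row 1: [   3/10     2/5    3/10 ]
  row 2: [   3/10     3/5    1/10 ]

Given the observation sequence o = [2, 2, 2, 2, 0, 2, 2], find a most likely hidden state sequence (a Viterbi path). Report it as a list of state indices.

t=0: δ = [1.200e-01, 9.000e-02, 3.000e-02]  (obs o_0=2)
t=1: δ = [1.800e-02, 1.080e-02, 2.700e-03]  ψ = [0, 0, 1]  (obs o_1=2)
t=2: δ = [2.700e-03, 1.620e-03, 3.600e-04]  ψ = [0, 0, 0]  (obs o_2=2)
t=3: δ = [4.050e-04, 2.430e-04, 5.400e-05]  ψ = [0, 0, 0]  (obs o_3=2)
t=4: δ = [1.012e-04, 3.645e-05, 2.430e-05]  ψ = [0, 0, 0]  (obs o_4=0)
t=5: δ = [1.519e-05, 9.112e-06, 2.025e-06]  ψ = [0, 0, 0]  (obs o_5=2)
t=6: δ = [2.278e-06, 1.367e-06, 3.038e-07]  ψ = [0, 0, 0]  (obs o_6=2)
backtrack: best end state = 0; path = [0, 0, 0, 0, 0, 0, 0]

path = [0, 0, 0, 0, 0, 0, 0]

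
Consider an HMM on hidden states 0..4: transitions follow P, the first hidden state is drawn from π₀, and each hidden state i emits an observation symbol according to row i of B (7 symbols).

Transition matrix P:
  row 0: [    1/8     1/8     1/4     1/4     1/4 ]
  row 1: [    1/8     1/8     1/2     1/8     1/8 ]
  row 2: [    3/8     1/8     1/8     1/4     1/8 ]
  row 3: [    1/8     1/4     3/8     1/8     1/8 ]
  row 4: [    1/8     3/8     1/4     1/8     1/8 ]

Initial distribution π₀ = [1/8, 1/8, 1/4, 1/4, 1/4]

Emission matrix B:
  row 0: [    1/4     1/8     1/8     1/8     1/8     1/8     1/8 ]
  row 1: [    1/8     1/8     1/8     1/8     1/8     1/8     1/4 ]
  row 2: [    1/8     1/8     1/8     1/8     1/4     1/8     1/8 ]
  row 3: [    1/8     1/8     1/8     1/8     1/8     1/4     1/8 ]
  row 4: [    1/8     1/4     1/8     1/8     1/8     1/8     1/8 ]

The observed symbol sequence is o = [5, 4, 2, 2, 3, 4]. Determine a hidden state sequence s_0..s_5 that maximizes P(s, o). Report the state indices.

t=0: δ = [1.562e-02, 1.562e-02, 3.125e-02, 6.250e-02, 3.125e-02]  (obs o_0=5)
t=1: δ = [1.465e-03, 1.953e-03, 5.859e-03, 9.766e-04, 9.766e-04]  ψ = [2, 3, 3, 2, 3]  (obs o_1=4)
t=2: δ = [2.747e-04, 9.155e-05, 1.221e-04, 1.831e-04, 9.155e-05]  ψ = [2, 2, 1, 2, 2]  (obs o_2=2)
t=3: δ = [5.722e-06, 5.722e-06, 8.583e-06, 8.583e-06, 8.583e-06]  ψ = [2, 3, 0, 0, 0]  (obs o_3=2)
t=4: δ = [4.023e-07, 4.023e-07, 4.023e-07, 2.682e-07, 1.788e-07]  ψ = [2, 4, 3, 2, 0]  (obs o_4=3)
t=5: δ = [1.886e-08, 8.382e-09, 5.029e-08, 1.257e-08, 1.257e-08]  ψ = [2, 3, 1, 0, 0]  (obs o_5=4)
backtrack: best end state = 2; path = [3, 2, 0, 4, 1, 2]

path = [3, 2, 0, 4, 1, 2]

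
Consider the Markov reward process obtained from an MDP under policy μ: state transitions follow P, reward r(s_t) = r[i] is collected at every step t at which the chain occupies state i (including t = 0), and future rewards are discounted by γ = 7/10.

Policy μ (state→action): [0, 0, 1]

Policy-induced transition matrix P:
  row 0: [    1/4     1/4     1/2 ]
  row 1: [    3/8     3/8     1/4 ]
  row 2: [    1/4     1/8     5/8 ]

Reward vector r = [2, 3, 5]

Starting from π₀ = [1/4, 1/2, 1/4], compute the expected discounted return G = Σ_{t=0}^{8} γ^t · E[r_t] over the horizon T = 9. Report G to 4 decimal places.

t=0: π = [0.2500, 0.5000, 0.2500], E[r] = 3.2500, γ^t·E[r] = 3.250000, running G = 3.250000
t=1: π = [0.3125, 0.2813, 0.4063], E[r] = 3.5000, γ^t·E[r] = 2.450000, running G = 5.700000
t=2: π = [0.2852, 0.2344, 0.4805], E[r] = 3.6758, γ^t·E[r] = 1.801133, running G = 7.501133
t=3: π = [0.2793, 0.2192, 0.5015], E[r] = 3.7236, γ^t·E[r] = 1.277206, running G = 8.778339
t=4: π = [0.2774, 0.2147, 0.5079], E[r] = 3.7383, γ^t·E[r] = 0.897576, running G = 9.675915
t=5: π = [0.2768, 0.2134, 0.5098], E[r] = 3.7428, γ^t·E[r] = 0.629047, running G = 10.304962
t=6: π = [0.2767, 0.2129, 0.5104], E[r] = 3.7441, γ^t·E[r] = 0.440490, running G = 10.745452
t=7: π = [0.2766, 0.2128, 0.5106], E[r] = 3.7445, γ^t·E[r] = 0.308376, running G = 11.053828
t=8: π = [0.2766, 0.2128, 0.5106], E[r] = 3.7446, γ^t·E[r] = 0.215870, running G = 11.269698

G = 11.2697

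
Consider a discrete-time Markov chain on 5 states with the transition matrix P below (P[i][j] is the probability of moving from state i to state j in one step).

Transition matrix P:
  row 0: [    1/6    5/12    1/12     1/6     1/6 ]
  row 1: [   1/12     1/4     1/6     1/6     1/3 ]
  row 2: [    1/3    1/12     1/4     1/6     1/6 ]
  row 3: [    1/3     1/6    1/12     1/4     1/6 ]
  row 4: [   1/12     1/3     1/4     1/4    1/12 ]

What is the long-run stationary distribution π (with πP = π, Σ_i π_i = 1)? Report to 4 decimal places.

π = [0.1900, 0.2538, 0.1640, 0.1994, 0.1929]

Balance equations π_j = Σ_i π_i·P[i][j]:
  π_0 = 1/6·π_0 + 1/12·π_1 + 1/3·π_2 + 1/3·π_3 + 1/12·π_4
  π_1 = 5/12·π_0 + 1/4·π_1 + 1/12·π_2 + 1/6·π_3 + 1/3·π_4
  π_2 = 1/12·π_0 + 1/6·π_1 + 1/4·π_2 + 1/12·π_3 + 1/4·π_4
  π_3 = 1/6·π_0 + 1/6·π_1 + 1/6·π_2 + 1/4·π_3 + 1/4·π_4
  normalize: π_0 + π_1 + π_2 + π_3 + π_4 = 1
Solving the linear system gives exactly π = [1333/7016, 2671/10524, 3451/21048, 1049/5262, 1015/5262].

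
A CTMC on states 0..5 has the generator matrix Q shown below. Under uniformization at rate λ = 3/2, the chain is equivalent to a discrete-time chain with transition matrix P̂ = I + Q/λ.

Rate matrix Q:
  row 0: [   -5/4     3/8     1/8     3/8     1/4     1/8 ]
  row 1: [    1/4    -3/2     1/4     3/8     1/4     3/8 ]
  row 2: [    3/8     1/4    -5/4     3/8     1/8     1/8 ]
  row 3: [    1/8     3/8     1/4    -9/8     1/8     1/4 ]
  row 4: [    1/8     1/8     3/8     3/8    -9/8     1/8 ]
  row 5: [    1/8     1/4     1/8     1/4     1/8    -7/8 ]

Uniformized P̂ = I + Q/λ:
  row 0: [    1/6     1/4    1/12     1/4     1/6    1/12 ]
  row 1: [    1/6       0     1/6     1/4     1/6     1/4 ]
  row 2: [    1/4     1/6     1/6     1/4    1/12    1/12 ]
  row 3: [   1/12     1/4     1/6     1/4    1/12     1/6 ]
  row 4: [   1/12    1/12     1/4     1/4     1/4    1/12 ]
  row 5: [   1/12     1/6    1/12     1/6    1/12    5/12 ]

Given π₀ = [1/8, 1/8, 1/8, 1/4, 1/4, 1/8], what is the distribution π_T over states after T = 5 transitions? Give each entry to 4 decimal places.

t=0: π = [0.1250, 0.1250, 0.1250, 0.2500, 0.2500, 0.1250]
t=1: π = [0.1250, 0.1563, 0.1667, 0.2396, 0.1458, 0.1667]
t=2: π = [0.1345, 0.1589, 0.1545, 0.2361, 0.1311, 0.1849]
t=3: π = [0.1335, 0.1602, 0.1510, 0.2346, 0.1296, 0.1911]
t=4: π = [0.1330, 0.1598, 0.1504, 0.2341, 0.1294, 0.1933]
t=5: π = [0.1328, 0.1598, 0.1503, 0.2339, 0.1293, 0.1939]

π = [0.1328, 0.1598, 0.1503, 0.2339, 0.1293, 0.1939]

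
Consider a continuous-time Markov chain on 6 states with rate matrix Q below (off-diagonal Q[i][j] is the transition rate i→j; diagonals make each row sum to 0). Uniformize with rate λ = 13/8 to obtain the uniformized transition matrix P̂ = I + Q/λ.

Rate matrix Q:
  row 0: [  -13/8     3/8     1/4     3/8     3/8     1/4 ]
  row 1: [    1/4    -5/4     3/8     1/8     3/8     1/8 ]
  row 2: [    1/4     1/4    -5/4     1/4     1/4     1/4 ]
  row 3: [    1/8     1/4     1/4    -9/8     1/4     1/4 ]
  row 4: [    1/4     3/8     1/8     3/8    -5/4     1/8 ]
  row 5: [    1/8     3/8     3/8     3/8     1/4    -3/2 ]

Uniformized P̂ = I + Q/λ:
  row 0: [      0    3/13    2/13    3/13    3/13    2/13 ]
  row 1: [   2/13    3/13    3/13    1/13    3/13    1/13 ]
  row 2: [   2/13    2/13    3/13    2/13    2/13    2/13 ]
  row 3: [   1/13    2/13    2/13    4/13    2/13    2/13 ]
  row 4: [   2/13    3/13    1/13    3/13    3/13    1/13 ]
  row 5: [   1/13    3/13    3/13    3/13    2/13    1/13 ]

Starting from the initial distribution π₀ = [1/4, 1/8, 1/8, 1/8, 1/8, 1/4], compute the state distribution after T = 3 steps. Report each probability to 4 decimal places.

π = [0.1119, 0.2016, 0.1770, 0.2016, 0.1929, 0.1149]

t=0: π = [0.2500, 0.1250, 0.1250, 0.1250, 0.1250, 0.2500]
t=1: π = [0.0865, 0.2115, 0.1827, 0.2115, 0.1923, 0.1154]
t=2: π = [0.1154, 0.2004, 0.1783, 0.2004, 0.1916, 0.1139]
t=3: π = [0.1119, 0.2016, 0.1770, 0.2016, 0.1929, 0.1149]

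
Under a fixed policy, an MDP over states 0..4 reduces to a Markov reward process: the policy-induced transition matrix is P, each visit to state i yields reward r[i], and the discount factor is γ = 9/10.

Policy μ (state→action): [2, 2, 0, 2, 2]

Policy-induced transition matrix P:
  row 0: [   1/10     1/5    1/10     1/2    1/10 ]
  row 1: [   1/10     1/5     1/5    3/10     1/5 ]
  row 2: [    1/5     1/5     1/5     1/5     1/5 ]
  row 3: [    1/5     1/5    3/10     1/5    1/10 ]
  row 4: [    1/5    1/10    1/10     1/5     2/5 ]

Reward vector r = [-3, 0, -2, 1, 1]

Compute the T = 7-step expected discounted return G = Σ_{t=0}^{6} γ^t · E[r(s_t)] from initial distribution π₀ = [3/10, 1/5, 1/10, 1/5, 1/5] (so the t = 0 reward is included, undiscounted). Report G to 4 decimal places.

t=0: π = [0.3000, 0.2000, 0.1000, 0.2000, 0.2000], E[r] = -0.7000, γ^t·E[r] = -0.700000, running G = -0.700000
t=1: π = [0.1500, 0.1800, 0.1700, 0.3100, 0.1900], E[r] = -0.2900, γ^t·E[r] = -0.261000, running G = -0.961000
t=2: π = [0.1670, 0.1810, 0.1970, 0.2630, 0.1920], E[r] = -0.4400, γ^t·E[r] = -0.356400, running G = -1.317400
t=3: π = [0.1652, 0.1808, 0.1904, 0.2682, 0.1954], E[r] = -0.4128, γ^t·E[r] = -0.300931, running G = -1.618331
t=4: π = [0.1654, 0.1805, 0.1908, 0.2676, 0.1957], E[r] = -0.4143, γ^t·E[r] = -0.271848, running G = -1.890180
t=5: π = [0.1654, 0.1804, 0.1907, 0.2677, 0.1958], E[r] = -0.4140, γ^t·E[r] = -0.244482, running G = -2.134661
t=6: π = [0.1654, 0.1804, 0.1906, 0.2677, 0.1959], E[r] = -0.4140, γ^t·E[r] = -0.220018, running G = -2.354679

G = -2.3547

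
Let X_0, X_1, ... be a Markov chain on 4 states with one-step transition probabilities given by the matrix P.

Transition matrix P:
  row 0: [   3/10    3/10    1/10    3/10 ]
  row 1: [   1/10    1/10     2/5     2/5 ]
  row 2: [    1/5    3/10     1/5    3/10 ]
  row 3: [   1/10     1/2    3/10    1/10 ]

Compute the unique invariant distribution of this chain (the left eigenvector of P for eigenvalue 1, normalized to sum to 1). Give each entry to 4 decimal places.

π = [0.1588, 0.2958, 0.2707, 0.2746]

Balance equations π_j = Σ_i π_i·P[i][j]:
  π_0 = 3/10·π_0 + 1/10·π_1 + 1/5·π_2 + 1/10·π_3
  π_1 = 3/10·π_0 + 1/10·π_1 + 3/10·π_2 + 1/2·π_3
  π_2 = 1/10·π_0 + 2/5·π_1 + 1/5·π_2 + 3/10·π_3
  normalize: π_0 + π_1 + π_2 + π_3 = 1
Solving the linear system gives exactly π = [203/1278, 21/71, 173/639, 39/142].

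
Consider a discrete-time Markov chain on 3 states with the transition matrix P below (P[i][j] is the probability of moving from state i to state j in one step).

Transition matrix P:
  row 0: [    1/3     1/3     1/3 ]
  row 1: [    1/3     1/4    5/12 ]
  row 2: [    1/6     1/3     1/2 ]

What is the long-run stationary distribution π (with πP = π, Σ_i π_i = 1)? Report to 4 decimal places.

Balance equations π_j = Σ_i π_i·P[i][j]:
  π_0 = 1/3·π_0 + 1/3·π_1 + 1/6·π_2
  π_1 = 1/3·π_0 + 1/4·π_1 + 1/3·π_2
  normalize: π_0 + π_1 + π_2 = 1
Solving the linear system gives exactly π = [17/65, 4/13, 28/65].

π = [0.2615, 0.3077, 0.4308]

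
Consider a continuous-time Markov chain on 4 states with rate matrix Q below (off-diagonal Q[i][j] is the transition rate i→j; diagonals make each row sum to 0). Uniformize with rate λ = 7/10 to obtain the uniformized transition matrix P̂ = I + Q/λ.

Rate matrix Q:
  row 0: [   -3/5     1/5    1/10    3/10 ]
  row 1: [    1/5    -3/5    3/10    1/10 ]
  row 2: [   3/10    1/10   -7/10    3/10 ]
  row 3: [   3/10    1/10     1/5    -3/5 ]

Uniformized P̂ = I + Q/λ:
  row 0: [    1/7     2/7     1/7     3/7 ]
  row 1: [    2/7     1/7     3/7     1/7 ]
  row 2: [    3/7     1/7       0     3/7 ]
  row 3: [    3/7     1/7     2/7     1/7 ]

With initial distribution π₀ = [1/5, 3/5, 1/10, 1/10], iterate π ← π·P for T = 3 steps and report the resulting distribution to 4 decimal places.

π = [0.3102, 0.1889, 0.2146, 0.2863]

t=0: π = [0.2000, 0.6000, 0.1000, 0.1000]
t=1: π = [0.2857, 0.1714, 0.3143, 0.2286]
t=2: π = [0.3224, 0.1837, 0.1796, 0.3143]
t=3: π = [0.3102, 0.1889, 0.2146, 0.2863]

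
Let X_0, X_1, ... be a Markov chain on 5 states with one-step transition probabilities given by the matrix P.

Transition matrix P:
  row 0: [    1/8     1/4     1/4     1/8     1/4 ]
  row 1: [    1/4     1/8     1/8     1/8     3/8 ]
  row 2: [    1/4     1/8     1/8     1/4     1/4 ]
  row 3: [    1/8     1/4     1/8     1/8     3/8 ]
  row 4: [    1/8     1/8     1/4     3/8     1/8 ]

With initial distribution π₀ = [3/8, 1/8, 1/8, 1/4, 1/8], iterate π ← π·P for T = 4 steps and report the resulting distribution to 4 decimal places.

t=0: π = [0.3750, 0.1250, 0.1250, 0.2500, 0.1250]
t=1: π = [0.1563, 0.2031, 0.1875, 0.1719, 0.2813]
t=2: π = [0.1738, 0.1660, 0.1797, 0.2188, 0.2617]
t=3: π = [0.1682, 0.1741, 0.1794, 0.2129, 0.2654]
t=4: π = [0.1692, 0.1726, 0.1792, 0.2138, 0.2652]

π = [0.1692, 0.1726, 0.1792, 0.2138, 0.2652]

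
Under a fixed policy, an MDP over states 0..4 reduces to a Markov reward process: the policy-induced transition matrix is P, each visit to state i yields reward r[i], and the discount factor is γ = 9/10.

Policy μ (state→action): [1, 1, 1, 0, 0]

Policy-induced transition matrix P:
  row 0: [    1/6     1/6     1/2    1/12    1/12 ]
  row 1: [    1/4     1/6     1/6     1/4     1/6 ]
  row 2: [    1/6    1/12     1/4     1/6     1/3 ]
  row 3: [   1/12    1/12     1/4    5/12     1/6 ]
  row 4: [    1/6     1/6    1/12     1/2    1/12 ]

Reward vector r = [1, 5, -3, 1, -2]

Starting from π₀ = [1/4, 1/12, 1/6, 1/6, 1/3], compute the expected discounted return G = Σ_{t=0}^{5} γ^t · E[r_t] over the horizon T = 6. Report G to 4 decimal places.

G = -0.3890

t=0: π = [0.2500, 0.0833, 0.1667, 0.1667, 0.3333], E[r] = -0.3333, γ^t·E[r] = -0.333333, running G = -0.333333
t=1: π = [0.1597, 0.1389, 0.2500, 0.3056, 0.1458], E[r] = 0.1181, γ^t·E[r] = 0.106250, running G = -0.227083
t=2: π = [0.1528, 0.1204, 0.2541, 0.2899, 0.1829], E[r] = -0.0833, γ^t·E[r] = -0.067500, running G = -0.294583
t=3: π = [0.1525, 0.1213, 0.2477, 0.2974, 0.1810], E[r] = -0.0485, γ^t·E[r] = -0.035367, running G = -0.329951
t=4: π = [0.1520, 0.1212, 0.2478, 0.2988, 0.1801], E[r] = -0.0469, γ^t·E[r] = -0.030757, running G = -0.360708
t=5: π = [0.1519, 0.1211, 0.2479, 0.2988, 0.1803], E[r] = -0.0479, γ^t·E[r] = -0.028289, running G = -0.388997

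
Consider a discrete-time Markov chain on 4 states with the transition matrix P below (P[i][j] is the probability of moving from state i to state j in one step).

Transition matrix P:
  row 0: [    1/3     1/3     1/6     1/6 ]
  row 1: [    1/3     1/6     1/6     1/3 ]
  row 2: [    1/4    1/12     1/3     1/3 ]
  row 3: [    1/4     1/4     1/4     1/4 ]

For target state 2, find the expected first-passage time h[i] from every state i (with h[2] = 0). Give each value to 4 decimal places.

h = [5.3793, 5.3103, 0.0000, 4.8966]

First-step conditioning: h[2] = 0; for i ≠ 2, h[i] = 1 + Σ_k P[i][k]·h[k].
  h[0] = 1 + 1/3·h[0] + 1/3·h[1] + 1/6·h[3]
  h[1] = 1 + 1/3·h[0] + 1/6·h[1] + 1/3·h[3]
  h[3] = 1 + 1/4·h[0] + 1/4·h[1] + 1/4·h[3]
Solving the 3×3 linear system over states ≠ 2 gives exactly h = [156/29, 154/29, 0, 142/29] (h[2] = 0 is the target).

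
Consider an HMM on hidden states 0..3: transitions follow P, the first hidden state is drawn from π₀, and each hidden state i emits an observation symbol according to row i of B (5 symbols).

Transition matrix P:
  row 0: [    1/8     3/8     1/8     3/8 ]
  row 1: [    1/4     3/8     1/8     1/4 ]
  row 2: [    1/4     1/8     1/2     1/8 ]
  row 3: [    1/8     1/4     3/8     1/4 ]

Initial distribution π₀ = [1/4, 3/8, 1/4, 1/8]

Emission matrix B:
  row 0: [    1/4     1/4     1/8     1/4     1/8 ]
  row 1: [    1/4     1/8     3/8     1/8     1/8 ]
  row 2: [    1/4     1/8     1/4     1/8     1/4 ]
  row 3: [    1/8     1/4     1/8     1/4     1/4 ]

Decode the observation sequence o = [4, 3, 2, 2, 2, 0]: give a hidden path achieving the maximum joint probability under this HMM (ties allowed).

t=0: δ = [3.125e-02, 4.688e-02, 6.250e-02, 3.125e-02]  (obs o_0=4)
t=1: δ = [3.906e-03, 2.197e-03, 3.906e-03, 2.930e-03]  ψ = [2, 1, 2, 0]  (obs o_1=3)
t=2: δ = [1.221e-04, 5.493e-04, 4.883e-04, 1.831e-04]  ψ = [2, 0, 2, 0]  (obs o_2=2)
t=3: δ = [1.717e-05, 7.725e-05, 6.104e-05, 1.717e-05]  ψ = [1, 1, 2, 1]  (obs o_3=2)
t=4: δ = [2.414e-06, 1.086e-05, 7.629e-06, 2.414e-06]  ψ = [1, 1, 2, 1]  (obs o_4=2)
t=5: δ = [6.789e-07, 1.018e-06, 9.537e-07, 3.395e-07]  ψ = [1, 1, 2, 1]  (obs o_5=0)
backtrack: best end state = 1; path = [2, 0, 1, 1, 1, 1]

path = [2, 0, 1, 1, 1, 1]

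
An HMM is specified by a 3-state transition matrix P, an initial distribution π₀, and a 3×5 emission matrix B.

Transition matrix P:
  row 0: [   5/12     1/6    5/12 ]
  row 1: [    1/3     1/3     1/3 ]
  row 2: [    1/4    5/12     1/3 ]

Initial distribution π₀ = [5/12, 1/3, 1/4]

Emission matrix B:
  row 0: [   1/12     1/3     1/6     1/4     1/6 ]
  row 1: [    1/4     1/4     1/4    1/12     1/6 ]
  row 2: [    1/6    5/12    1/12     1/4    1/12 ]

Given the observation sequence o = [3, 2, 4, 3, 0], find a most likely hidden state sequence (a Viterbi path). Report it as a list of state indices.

path = [0, 0, 0, 2, 1]

t=0: δ = [1.042e-01, 2.778e-02, 6.250e-02]  (obs o_0=3)
t=1: δ = [7.234e-03, 6.510e-03, 3.617e-03]  ψ = [0, 2, 0]  (obs o_1=2)
t=2: δ = [5.023e-04, 3.617e-04, 2.512e-04]  ψ = [0, 1, 0]  (obs o_2=4)
t=3: δ = [5.233e-05, 1.005e-05, 5.233e-05]  ψ = [0, 1, 0]  (obs o_3=3)
t=4: δ = [1.817e-06, 5.451e-06, 3.634e-06]  ψ = [0, 2, 0]  (obs o_4=0)
backtrack: best end state = 1; path = [0, 0, 0, 2, 1]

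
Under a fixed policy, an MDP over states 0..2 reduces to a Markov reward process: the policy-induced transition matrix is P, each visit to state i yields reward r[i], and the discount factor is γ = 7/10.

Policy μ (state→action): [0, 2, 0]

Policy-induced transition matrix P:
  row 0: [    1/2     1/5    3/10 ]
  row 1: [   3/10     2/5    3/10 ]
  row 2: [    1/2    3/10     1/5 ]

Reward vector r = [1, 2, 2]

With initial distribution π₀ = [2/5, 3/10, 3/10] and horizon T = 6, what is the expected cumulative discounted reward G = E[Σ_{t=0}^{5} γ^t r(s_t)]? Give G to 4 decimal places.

t=0: π = [0.4000, 0.3000, 0.3000], E[r] = 1.6000, γ^t·E[r] = 1.600000, running G = 1.600000
t=1: π = [0.4400, 0.2900, 0.2700], E[r] = 1.5600, γ^t·E[r] = 1.092000, running G = 2.692000
t=2: π = [0.4420, 0.2850, 0.2730], E[r] = 1.5580, γ^t·E[r] = 0.763420, running G = 3.455420
t=3: π = [0.4430, 0.2843, 0.2727], E[r] = 1.5570, γ^t·E[r] = 0.534051, running G = 3.989471
t=4: π = [0.4431, 0.2841, 0.2727], E[r] = 1.5569, γ^t·E[r] = 0.373802, running G = 4.363273
t=5: π = [0.4432, 0.2841, 0.2727], E[r] = 1.5568, γ^t·E[r] = 0.261656, running G = 4.624929

G = 4.6249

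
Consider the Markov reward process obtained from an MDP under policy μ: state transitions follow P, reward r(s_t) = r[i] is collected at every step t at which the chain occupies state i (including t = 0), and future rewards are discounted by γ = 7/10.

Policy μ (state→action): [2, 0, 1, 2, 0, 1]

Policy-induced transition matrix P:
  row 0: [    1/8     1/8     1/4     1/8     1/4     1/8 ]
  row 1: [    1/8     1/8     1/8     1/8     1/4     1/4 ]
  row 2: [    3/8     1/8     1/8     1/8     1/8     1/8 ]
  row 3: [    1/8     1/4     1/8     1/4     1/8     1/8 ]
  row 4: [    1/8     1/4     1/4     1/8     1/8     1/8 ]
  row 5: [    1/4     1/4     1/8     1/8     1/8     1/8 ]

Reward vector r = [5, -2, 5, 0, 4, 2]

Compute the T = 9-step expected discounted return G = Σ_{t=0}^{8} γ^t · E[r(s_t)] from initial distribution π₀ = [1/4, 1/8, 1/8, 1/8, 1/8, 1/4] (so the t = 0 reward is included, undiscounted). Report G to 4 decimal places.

t=0: π = [0.2500, 0.1250, 0.1250, 0.1250, 0.1250, 0.2500], E[r] = 2.6250, γ^t·E[r] = 2.625000, running G = 2.625000
t=1: π = [0.1875, 0.1875, 0.1719, 0.1406, 0.1719, 0.1406], E[r] = 2.3906, γ^t·E[r] = 1.673438, running G = 4.298438
t=2: π = [0.1855, 0.1816, 0.1699, 0.1426, 0.1719, 0.1484], E[r] = 2.3984, γ^t·E[r] = 1.175234, running G = 5.473672
t=3: π = [0.1860, 0.1829, 0.1697, 0.1428, 0.1709, 0.1477], E[r] = 2.3918, γ^t·E[r] = 0.820403, running G = 6.294075
t=4: π = [0.1859, 0.1827, 0.1696, 0.1429, 0.1711, 0.1479], E[r] = 2.3923, γ^t·E[r] = 0.574392, running G = 6.868467
t=5: π = [0.1859, 0.1827, 0.1696, 0.1429, 0.1711, 0.1478], E[r] = 2.3920, γ^t·E[r] = 0.402031, running G = 7.270499
t=6: π = [0.1859, 0.1827, 0.1696, 0.1429, 0.1711, 0.1478], E[r] = 2.3921, γ^t·E[r] = 0.281425, running G = 7.551924
t=7: π = [0.1859, 0.1827, 0.1696, 0.1429, 0.1711, 0.1478], E[r] = 2.3921, γ^t·E[r] = 0.196997, running G = 7.748920
t=8: π = [0.1859, 0.1827, 0.1696, 0.1429, 0.1711, 0.1478], E[r] = 2.3921, γ^t·E[r] = 0.137898, running G = 7.886818

G = 7.8868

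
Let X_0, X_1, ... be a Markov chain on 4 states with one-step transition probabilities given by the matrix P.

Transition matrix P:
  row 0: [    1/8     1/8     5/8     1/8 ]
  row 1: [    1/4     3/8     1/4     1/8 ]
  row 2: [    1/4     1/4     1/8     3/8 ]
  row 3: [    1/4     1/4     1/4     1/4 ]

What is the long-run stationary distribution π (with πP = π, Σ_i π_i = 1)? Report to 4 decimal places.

Balance equations π_j = Σ_i π_i·P[i][j]:
  π_0 = 1/8·π_0 + 1/4·π_1 + 1/4·π_2 + 1/4·π_3
  π_1 = 1/8·π_0 + 3/8·π_1 + 1/4·π_2 + 1/4·π_3
  π_2 = 5/8·π_0 + 1/4·π_1 + 1/8·π_2 + 1/4·π_3
  normalize: π_0 + π_1 + π_2 + π_3 = 1
Solving the linear system gives exactly π = [2/9, 16/63, 8/27, 43/189].

π = [0.2222, 0.2540, 0.2963, 0.2275]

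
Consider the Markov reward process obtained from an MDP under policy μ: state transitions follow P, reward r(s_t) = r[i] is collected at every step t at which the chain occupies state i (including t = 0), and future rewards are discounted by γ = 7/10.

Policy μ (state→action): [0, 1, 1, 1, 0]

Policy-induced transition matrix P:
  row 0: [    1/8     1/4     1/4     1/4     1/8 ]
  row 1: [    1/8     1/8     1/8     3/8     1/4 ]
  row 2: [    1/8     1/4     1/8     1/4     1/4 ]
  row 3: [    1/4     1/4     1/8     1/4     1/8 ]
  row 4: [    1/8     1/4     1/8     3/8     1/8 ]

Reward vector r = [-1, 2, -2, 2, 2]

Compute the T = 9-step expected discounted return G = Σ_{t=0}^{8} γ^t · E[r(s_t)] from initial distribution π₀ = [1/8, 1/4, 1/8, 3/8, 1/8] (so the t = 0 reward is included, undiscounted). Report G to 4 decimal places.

G = 3.1648

t=0: π = [0.1250, 0.2500, 0.1250, 0.3750, 0.1250], E[r] = 1.1250, γ^t·E[r] = 1.125000, running G = 1.125000
t=1: π = [0.1719, 0.2188, 0.1406, 0.2969, 0.1719], E[r] = 0.9219, γ^t·E[r] = 0.645313, running G = 1.770313
t=2: π = [0.1621, 0.2227, 0.1465, 0.2988, 0.1699], E[r] = 0.9277, γ^t·E[r] = 0.454590, running G = 2.224902
t=3: π = [0.1624, 0.2222, 0.1453, 0.2991, 0.1711], E[r] = 0.9319, γ^t·E[r] = 0.319636, running G = 2.544539
t=4: π = [0.1624, 0.2222, 0.1453, 0.2992, 0.1709], E[r] = 0.9317, γ^t·E[r] = 0.223694, running G = 2.768233
t=5: π = [0.1624, 0.2222, 0.1453, 0.2991, 0.1709], E[r] = 0.9316, γ^t·E[r] = 0.156578, running G = 2.924811
t=6: π = [0.1624, 0.2222, 0.1453, 0.2991, 0.1709], E[r] = 0.9316, γ^t·E[r] = 0.109605, running G = 3.034415
t=7: π = [0.1624, 0.2222, 0.1453, 0.2991, 0.1709], E[r] = 0.9316, γ^t·E[r] = 0.076723, running G = 3.111138
t=8: π = [0.1624, 0.2222, 0.1453, 0.2991, 0.1709], E[r] = 0.9316, γ^t·E[r] = 0.053706, running G = 3.164845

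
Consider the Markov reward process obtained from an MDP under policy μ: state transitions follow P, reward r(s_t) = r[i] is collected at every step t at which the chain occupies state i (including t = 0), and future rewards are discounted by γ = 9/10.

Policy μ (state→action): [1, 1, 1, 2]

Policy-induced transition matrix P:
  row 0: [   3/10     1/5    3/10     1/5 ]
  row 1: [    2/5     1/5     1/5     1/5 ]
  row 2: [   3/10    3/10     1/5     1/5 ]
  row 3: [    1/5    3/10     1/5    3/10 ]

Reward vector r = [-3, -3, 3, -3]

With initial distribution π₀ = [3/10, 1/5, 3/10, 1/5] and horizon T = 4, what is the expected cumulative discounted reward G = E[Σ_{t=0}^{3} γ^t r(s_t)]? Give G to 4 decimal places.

t=0: π = [0.3000, 0.2000, 0.3000, 0.2000], E[r] = -1.2000, γ^t·E[r] = -1.200000, running G = -1.200000
t=1: π = [0.3000, 0.2500, 0.2300, 0.2200], E[r] = -1.6200, γ^t·E[r] = -1.458000, running G = -2.658000
t=2: π = [0.3030, 0.2450, 0.2300, 0.2220], E[r] = -1.6200, γ^t·E[r] = -1.312200, running G = -3.970200
t=3: π = [0.3023, 0.2452, 0.2303, 0.2222], E[r] = -1.6182, γ^t·E[r] = -1.179668, running G = -5.149868

G = -5.1499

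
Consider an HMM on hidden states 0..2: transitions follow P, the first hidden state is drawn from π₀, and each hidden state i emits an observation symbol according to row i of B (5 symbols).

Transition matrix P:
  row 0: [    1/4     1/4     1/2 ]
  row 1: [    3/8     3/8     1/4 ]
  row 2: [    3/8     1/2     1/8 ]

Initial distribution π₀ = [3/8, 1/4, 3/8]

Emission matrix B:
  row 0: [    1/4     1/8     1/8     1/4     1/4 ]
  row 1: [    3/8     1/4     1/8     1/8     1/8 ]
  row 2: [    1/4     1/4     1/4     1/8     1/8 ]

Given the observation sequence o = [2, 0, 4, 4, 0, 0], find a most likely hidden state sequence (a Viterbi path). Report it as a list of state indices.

t=0: δ = [4.688e-02, 3.125e-02, 9.375e-02]  (obs o_0=2)
t=1: δ = [8.789e-03, 1.758e-02, 5.859e-03]  ψ = [2, 2, 0]  (obs o_1=0)
t=2: δ = [1.648e-03, 8.240e-04, 5.493e-04]  ψ = [1, 1, 0]  (obs o_2=4)
t=3: δ = [1.030e-04, 5.150e-05, 1.030e-04]  ψ = [0, 0, 0]  (obs o_3=4)
t=4: δ = [9.656e-06, 1.931e-05, 1.287e-05]  ψ = [2, 2, 0]  (obs o_4=0)
t=5: δ = [1.810e-06, 2.716e-06, 1.207e-06]  ψ = [1, 1, 0]  (obs o_5=0)
backtrack: best end state = 1; path = [2, 1, 0, 2, 1, 1]

path = [2, 1, 0, 2, 1, 1]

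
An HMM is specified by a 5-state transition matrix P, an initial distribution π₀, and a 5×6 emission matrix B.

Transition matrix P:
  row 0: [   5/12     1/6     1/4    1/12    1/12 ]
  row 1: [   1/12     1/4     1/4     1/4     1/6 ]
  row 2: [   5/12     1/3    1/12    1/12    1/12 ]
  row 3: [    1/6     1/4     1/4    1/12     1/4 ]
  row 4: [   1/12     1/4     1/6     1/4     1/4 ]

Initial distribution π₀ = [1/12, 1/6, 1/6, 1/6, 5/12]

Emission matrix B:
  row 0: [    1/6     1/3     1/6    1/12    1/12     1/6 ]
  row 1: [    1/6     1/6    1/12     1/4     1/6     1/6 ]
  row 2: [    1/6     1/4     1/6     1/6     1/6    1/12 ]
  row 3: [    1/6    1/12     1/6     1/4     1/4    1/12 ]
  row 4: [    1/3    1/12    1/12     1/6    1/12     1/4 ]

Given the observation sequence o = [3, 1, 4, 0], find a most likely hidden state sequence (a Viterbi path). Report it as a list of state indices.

t=0: δ = [6.944e-03, 4.167e-02, 2.778e-02, 4.167e-02, 6.944e-02]  (obs o_0=3)
t=1: δ = [3.858e-03, 2.894e-03, 2.894e-03, 1.447e-03, 1.447e-03]  ψ = [2, 4, 4, 4, 4]  (obs o_1=1)
t=2: δ = [1.340e-04, 1.608e-04, 1.608e-04, 1.808e-04, 4.019e-05]  ψ = [0, 2, 0, 1, 1]  (obs o_2=4)
t=3: δ = [1.116e-05, 8.931e-06, 7.535e-06, 6.698e-06, 1.507e-05]  ψ = [2, 2, 3, 1, 3]  (obs o_3=0)
backtrack: best end state = 4; path = [4, 1, 3, 4]

path = [4, 1, 3, 4]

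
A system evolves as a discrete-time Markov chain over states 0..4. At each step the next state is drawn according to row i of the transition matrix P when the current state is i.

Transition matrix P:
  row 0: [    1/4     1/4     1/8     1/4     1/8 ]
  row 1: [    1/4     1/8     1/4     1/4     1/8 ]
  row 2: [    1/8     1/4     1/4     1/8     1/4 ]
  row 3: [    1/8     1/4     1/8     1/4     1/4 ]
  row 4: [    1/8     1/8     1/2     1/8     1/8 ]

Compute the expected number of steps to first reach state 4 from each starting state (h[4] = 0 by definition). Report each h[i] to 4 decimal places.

h = [5.7030, 5.6238, 4.9901, 4.9901, 0.0000]

First-step conditioning: h[4] = 0; for i ≠ 4, h[i] = 1 + Σ_k P[i][k]·h[k].
  h[0] = 1 + 1/4·h[0] + 1/4·h[1] + 1/8·h[2] + 1/4·h[3]
  h[1] = 1 + 1/4·h[0] + 1/8·h[1] + 1/4·h[2] + 1/4·h[3]
  h[2] = 1 + 1/8·h[0] + 1/4·h[1] + 1/4·h[2] + 1/8·h[3]
  h[3] = 1 + 1/8·h[0] + 1/4·h[1] + 1/8·h[2] + 1/4·h[3]
Solving the 4×4 linear system over states ≠ 4 gives exactly h = [576/101, 568/101, 504/101, 504/101, 0] (h[4] = 0 is the target).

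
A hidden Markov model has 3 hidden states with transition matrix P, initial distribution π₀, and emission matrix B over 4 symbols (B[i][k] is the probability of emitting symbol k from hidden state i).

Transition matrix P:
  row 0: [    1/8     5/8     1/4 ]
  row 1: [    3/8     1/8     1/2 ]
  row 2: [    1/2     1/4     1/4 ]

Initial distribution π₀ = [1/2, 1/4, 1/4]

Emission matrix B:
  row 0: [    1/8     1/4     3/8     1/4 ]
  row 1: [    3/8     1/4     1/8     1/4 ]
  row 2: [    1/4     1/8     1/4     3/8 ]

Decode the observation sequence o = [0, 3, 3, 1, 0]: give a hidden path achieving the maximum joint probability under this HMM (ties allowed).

path = [0, 1, 2, 0, 1]

t=0: δ = [6.250e-02, 9.375e-02, 6.250e-02]  (obs o_0=0)
t=1: δ = [8.789e-03, 9.766e-03, 1.758e-02]  ψ = [1, 0, 1]  (obs o_1=3)
t=2: δ = [2.197e-03, 1.373e-03, 1.831e-03]  ψ = [2, 0, 1]  (obs o_2=3)
t=3: δ = [2.289e-04, 3.433e-04, 8.583e-05]  ψ = [2, 0, 1]  (obs o_3=1)
t=4: δ = [1.609e-05, 5.364e-05, 4.292e-05]  ψ = [1, 0, 1]  (obs o_4=0)
backtrack: best end state = 1; path = [0, 1, 2, 0, 1]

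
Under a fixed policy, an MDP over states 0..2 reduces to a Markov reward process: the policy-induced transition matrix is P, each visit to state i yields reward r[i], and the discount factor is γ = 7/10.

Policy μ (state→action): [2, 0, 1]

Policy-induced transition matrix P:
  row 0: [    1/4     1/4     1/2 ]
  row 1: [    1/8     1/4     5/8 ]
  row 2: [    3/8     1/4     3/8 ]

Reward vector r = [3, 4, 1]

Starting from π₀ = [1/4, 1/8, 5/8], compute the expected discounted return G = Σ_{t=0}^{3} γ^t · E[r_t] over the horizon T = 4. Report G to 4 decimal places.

t=0: π = [0.2500, 0.1250, 0.6250], E[r] = 1.8750, γ^t·E[r] = 1.875000, running G = 1.875000
t=1: π = [0.3125, 0.2500, 0.4375], E[r] = 2.3750, γ^t·E[r] = 1.662500, running G = 3.537500
t=2: π = [0.2734, 0.2500, 0.4766], E[r] = 2.2969, γ^t·E[r] = 1.125469, running G = 4.662969
t=3: π = [0.2783, 0.2500, 0.4717], E[r] = 2.3066, γ^t·E[r] = 0.791178, running G = 5.454146

G = 5.4541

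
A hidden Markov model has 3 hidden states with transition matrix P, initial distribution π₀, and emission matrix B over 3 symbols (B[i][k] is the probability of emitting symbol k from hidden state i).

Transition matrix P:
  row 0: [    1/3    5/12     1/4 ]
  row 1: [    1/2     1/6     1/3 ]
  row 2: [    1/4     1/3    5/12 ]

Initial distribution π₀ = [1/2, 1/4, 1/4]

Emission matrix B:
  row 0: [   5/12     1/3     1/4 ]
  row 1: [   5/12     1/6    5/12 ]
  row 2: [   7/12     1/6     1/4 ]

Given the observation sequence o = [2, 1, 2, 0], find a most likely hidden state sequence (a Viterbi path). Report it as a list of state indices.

path = [1, 0, 1, 0]

t=0: δ = [1.250e-01, 1.042e-01, 6.250e-02]  (obs o_0=2)
t=1: δ = [1.736e-02, 8.681e-03, 5.787e-03]  ψ = [1, 0, 1]  (obs o_1=1)
t=2: δ = [1.447e-03, 3.014e-03, 1.085e-03]  ψ = [0, 0, 0]  (obs o_2=2)
t=3: δ = [6.279e-04, 2.512e-04, 5.861e-04]  ψ = [1, 0, 1]  (obs o_3=0)
backtrack: best end state = 0; path = [1, 0, 1, 0]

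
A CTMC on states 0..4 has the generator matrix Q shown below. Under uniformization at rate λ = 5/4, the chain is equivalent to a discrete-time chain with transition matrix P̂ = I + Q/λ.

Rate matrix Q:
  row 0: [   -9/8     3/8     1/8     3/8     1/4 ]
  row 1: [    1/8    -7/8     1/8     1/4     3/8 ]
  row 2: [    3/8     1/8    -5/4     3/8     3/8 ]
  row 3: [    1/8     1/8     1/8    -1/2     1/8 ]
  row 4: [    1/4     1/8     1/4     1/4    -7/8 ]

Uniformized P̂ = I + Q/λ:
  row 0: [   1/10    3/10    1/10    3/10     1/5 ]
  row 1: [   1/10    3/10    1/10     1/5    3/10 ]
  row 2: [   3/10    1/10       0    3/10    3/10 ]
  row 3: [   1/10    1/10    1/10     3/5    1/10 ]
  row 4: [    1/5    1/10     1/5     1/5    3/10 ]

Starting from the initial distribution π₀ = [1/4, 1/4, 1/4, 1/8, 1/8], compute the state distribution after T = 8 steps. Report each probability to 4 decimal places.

t=0: π = [0.2500, 0.2500, 0.2500, 0.1250, 0.1250]
t=1: π = [0.1625, 0.2000, 0.0875, 0.3000, 0.2500]
t=2: π = [0.1425, 0.1725, 0.1163, 0.3450, 0.2238]
t=3: π = [0.1456, 0.1630, 0.1108, 0.3639, 0.2168]
t=4: π = [0.1438, 0.1617, 0.1106, 0.3712, 0.2127]
t=5: π = [0.1434, 0.1611, 0.1102, 0.3739, 0.2114]
t=6: π = [0.1432, 0.1609, 0.1101, 0.3749, 0.2109]
t=7: π = [0.1431, 0.1608, 0.1101, 0.3753, 0.2107]
t=8: π = [0.1431, 0.1608, 0.1101, 0.3754, 0.2106]

π = [0.1431, 0.1608, 0.1101, 0.3754, 0.2106]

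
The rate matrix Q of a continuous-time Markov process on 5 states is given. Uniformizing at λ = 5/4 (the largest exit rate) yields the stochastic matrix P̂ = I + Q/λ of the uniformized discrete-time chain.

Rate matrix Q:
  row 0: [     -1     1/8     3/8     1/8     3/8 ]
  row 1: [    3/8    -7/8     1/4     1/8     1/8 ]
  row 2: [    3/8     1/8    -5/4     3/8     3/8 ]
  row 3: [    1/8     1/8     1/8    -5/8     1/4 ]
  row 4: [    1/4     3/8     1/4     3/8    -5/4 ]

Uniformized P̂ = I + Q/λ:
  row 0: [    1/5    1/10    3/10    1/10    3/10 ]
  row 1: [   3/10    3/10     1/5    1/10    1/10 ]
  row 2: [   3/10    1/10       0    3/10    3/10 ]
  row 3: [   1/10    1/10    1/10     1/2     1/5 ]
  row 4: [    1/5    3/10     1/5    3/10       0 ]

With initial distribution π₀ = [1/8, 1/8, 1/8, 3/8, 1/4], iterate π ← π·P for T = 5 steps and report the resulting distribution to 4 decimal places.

t=0: π = [0.1250, 0.1250, 0.1250, 0.3750, 0.2500]
t=1: π = [0.1875, 0.1750, 0.1500, 0.3250, 0.1625]
t=2: π = [0.2000, 0.1675, 0.1563, 0.2925, 0.1838]
t=3: π = [0.2031, 0.1703, 0.1595, 0.2850, 0.1821]
t=4: π = [0.2045, 0.1705, 0.1599, 0.2823, 0.1828]
t=5: π = [0.2048, 0.1707, 0.1602, 0.2815, 0.1828]

π = [0.2048, 0.1707, 0.1602, 0.2815, 0.1828]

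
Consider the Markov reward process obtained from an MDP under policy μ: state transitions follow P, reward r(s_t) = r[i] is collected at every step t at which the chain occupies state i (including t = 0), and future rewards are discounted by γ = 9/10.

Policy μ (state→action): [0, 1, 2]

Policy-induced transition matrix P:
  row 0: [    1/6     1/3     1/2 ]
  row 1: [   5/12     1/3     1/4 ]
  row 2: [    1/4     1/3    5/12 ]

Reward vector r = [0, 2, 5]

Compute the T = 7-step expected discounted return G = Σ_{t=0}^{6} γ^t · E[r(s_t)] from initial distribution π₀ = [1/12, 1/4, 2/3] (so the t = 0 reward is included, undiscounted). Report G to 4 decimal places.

t=0: π = [0.0833, 0.2500, 0.6667], E[r] = 3.8333, γ^t·E[r] = 3.833333, running G = 3.833333
t=1: π = [0.2847, 0.3333, 0.3819], E[r] = 2.5764, γ^t·E[r] = 2.318750, running G = 6.152083
t=2: π = [0.2818, 0.3333, 0.3848], E[r] = 2.5909, γ^t·E[r] = 2.098594, running G = 8.250677
t=3: π = [0.2821, 0.3333, 0.3846], E[r] = 2.5897, γ^t·E[r] = 1.887855, running G = 10.138533
t=4: π = [0.2820, 0.3333, 0.3846], E[r] = 2.5898, γ^t·E[r] = 1.699136, running G = 11.837668
t=5: π = [0.2821, 0.3333, 0.3846], E[r] = 2.5897, γ^t·E[r] = 1.529217, running G = 13.366886
t=6: π = [0.2821, 0.3333, 0.3846], E[r] = 2.5897, γ^t·E[r] = 1.376296, running G = 14.743182

G = 14.7432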